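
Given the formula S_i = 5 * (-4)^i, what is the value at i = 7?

S_7 = 5 * (-4)^7 = 5 * -16384 = -81920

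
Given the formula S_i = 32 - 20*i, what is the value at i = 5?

S_5 = 32 + -20*5 = 32 + -100 = -68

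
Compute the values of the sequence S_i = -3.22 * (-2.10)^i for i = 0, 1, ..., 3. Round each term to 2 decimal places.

This is a geometric sequence.
i=0: S_0 = -3.22 * (-2.1)^0 = -3.22
i=1: S_1 = -3.22 * (-2.1)^1 ≈ 6.76
i=2: S_2 = -3.22 * (-2.1)^2 ≈ -14.2
i=3: S_3 = -3.22 * (-2.1)^3 ≈ 29.82
The first 4 terms are: [-3.22, 6.76, -14.2, 29.82]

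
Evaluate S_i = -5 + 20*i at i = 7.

S_7 = -5 + 20*7 = -5 + 140 = 135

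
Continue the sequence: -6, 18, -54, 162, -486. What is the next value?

Ratios: 18 / -6 = -3.0
This is a geometric sequence with common ratio r = -3.
Next term = -486 * -3 = 1458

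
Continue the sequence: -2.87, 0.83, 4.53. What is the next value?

Differences: 0.83 - -2.87 = 3.7
This is an arithmetic sequence with common difference d = 3.7.
Next term = 4.53 + 3.7 = 8.23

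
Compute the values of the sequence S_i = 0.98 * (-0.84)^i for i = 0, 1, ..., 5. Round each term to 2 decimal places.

This is a geometric sequence.
i=0: S_0 = 0.98 * (-0.84)^0 = 0.98
i=1: S_1 = 0.98 * (-0.84)^1 ≈ -0.82
i=2: S_2 = 0.98 * (-0.84)^2 ≈ 0.69
i=3: S_3 = 0.98 * (-0.84)^3 ≈ -0.58
i=4: S_4 = 0.98 * (-0.84)^4 ≈ 0.49
i=5: S_5 = 0.98 * (-0.84)^5 ≈ -0.41
The first 6 terms are: [0.98, -0.82, 0.69, -0.58, 0.49, -0.41]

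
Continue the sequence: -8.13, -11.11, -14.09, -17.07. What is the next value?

Differences: -11.11 - -8.13 = -2.98
This is an arithmetic sequence with common difference d = -2.98.
Next term = -17.07 + -2.98 = -20.05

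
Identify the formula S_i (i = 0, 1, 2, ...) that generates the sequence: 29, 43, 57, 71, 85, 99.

Check differences: 43 - 29 = 14
57 - 43 = 14
Common difference d = 14.
First term a = 29.
Formula: S_i = 29 + 14*i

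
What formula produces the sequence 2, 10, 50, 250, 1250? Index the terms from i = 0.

Check ratios: 10 / 2 = 5.0
Common ratio r = 5.
First term a = 2.
Formula: S_i = 2 * 5^i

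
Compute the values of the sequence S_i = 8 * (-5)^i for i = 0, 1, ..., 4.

This is a geometric sequence.
i=0: S_0 = 8 * (-5)^0 = 8
i=1: S_1 = 8 * (-5)^1 = -40
i=2: S_2 = 8 * (-5)^2 = 200
i=3: S_3 = 8 * (-5)^3 = -1000
i=4: S_4 = 8 * (-5)^4 = 5000
The first 5 terms are: [8, -40, 200, -1000, 5000]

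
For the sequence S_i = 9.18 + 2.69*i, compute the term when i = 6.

S_6 = 9.18 + 2.69*6 = 9.18 + 16.14 = 25.32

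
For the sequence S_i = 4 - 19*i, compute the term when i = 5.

S_5 = 4 + -19*5 = 4 + -95 = -91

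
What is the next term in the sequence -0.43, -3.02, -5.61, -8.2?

Differences: -3.02 - -0.43 = -2.59
This is an arithmetic sequence with common difference d = -2.59.
Next term = -8.2 + -2.59 = -10.79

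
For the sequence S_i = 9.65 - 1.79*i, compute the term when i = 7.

S_7 = 9.65 + -1.79*7 = 9.65 + -12.53 = -2.88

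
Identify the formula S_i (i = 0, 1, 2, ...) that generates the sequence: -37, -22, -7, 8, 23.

Check differences: -22 - -37 = 15
-7 - -22 = 15
Common difference d = 15.
First term a = -37.
Formula: S_i = -37 + 15*i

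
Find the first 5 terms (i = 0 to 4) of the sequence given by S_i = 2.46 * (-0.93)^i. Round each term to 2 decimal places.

This is a geometric sequence.
i=0: S_0 = 2.46 * (-0.93)^0 = 2.46
i=1: S_1 = 2.46 * (-0.93)^1 ≈ -2.29
i=2: S_2 = 2.46 * (-0.93)^2 ≈ 2.13
i=3: S_3 = 2.46 * (-0.93)^3 ≈ -1.98
i=4: S_4 = 2.46 * (-0.93)^4 ≈ 1.84
The first 5 terms are: [2.46, -2.29, 2.13, -1.98, 1.84]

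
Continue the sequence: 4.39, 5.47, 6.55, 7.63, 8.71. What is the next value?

Differences: 5.47 - 4.39 = 1.08
This is an arithmetic sequence with common difference d = 1.08.
Next term = 8.71 + 1.08 = 9.79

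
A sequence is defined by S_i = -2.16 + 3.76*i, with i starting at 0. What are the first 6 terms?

This is an arithmetic sequence.
i=0: S_0 = -2.16 + 3.76*0 = -2.16
i=1: S_1 = -2.16 + 3.76*1 = 1.6
i=2: S_2 = -2.16 + 3.76*2 = 5.36
i=3: S_3 = -2.16 + 3.76*3 = 9.12
i=4: S_4 = -2.16 + 3.76*4 = 12.88
i=5: S_5 = -2.16 + 3.76*5 = 16.64
The first 6 terms are: [-2.16, 1.6, 5.36, 9.12, 12.88, 16.64]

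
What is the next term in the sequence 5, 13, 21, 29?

Differences: 13 - 5 = 8
This is an arithmetic sequence with common difference d = 8.
Next term = 29 + 8 = 37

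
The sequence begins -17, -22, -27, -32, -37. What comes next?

Differences: -22 - -17 = -5
This is an arithmetic sequence with common difference d = -5.
Next term = -37 + -5 = -42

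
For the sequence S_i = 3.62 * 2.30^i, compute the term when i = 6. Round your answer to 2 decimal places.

S_6 = 3.62 * 2.3^6 ≈ 3.62 * 148.0359 ≈ 535.89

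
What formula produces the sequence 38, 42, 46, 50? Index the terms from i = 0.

Check differences: 42 - 38 = 4
46 - 42 = 4
Common difference d = 4.
First term a = 38.
Formula: S_i = 38 + 4*i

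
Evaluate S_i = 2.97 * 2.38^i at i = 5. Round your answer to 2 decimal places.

S_5 = 2.97 * 2.38^5 ≈ 2.97 * 76.3633 ≈ 226.8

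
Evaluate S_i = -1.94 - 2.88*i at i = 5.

S_5 = -1.94 + -2.88*5 = -1.94 + -14.4 = -16.34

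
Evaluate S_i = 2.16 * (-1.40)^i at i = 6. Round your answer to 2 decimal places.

S_6 = 2.16 * (-1.4)^6 ≈ 2.16 * 7.5295 ≈ 16.26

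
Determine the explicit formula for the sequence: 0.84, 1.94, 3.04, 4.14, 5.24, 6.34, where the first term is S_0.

Check differences: 1.94 - 0.84 = 1.1
3.04 - 1.94 = 1.1
Common difference d = 1.1.
First term a = 0.84.
Formula: S_i = 0.84 + 1.10*i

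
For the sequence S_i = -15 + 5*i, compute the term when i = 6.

S_6 = -15 + 5*6 = -15 + 30 = 15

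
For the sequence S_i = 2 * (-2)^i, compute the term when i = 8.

S_8 = 2 * (-2)^8 = 2 * 256 = 512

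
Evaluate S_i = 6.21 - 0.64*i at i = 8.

S_8 = 6.21 + -0.64*8 = 6.21 + -5.12 = 1.09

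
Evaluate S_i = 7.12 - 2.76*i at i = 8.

S_8 = 7.12 + -2.76*8 = 7.12 + -22.08 = -14.96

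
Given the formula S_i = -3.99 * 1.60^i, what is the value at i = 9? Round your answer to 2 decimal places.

S_9 = -3.99 * 1.6^9 ≈ -3.99 * 68.7195 ≈ -274.19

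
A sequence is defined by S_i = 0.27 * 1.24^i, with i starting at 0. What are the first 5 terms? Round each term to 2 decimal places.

This is a geometric sequence.
i=0: S_0 = 0.27 * 1.24^0 = 0.27
i=1: S_1 = 0.27 * 1.24^1 ≈ 0.33
i=2: S_2 = 0.27 * 1.24^2 ≈ 0.42
i=3: S_3 = 0.27 * 1.24^3 ≈ 0.51
i=4: S_4 = 0.27 * 1.24^4 ≈ 0.64
The first 5 terms are: [0.27, 0.33, 0.42, 0.51, 0.64]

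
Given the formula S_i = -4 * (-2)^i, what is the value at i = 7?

S_7 = -4 * (-2)^7 = -4 * -128 = 512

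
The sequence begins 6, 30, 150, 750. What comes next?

Ratios: 30 / 6 = 5.0
This is a geometric sequence with common ratio r = 5.
Next term = 750 * 5 = 3750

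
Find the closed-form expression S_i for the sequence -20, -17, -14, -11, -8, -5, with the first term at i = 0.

Check differences: -17 - -20 = 3
-14 - -17 = 3
Common difference d = 3.
First term a = -20.
Formula: S_i = -20 + 3*i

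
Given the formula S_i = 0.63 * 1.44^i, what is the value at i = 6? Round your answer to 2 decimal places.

S_6 = 0.63 * 1.44^6 ≈ 0.63 * 8.9161 ≈ 5.62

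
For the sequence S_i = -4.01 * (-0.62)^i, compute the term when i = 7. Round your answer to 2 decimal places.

S_7 = -4.01 * (-0.62)^7 ≈ -4.01 * -0.0352 ≈ 0.14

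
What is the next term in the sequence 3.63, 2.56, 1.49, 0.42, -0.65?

Differences: 2.56 - 3.63 = -1.07
This is an arithmetic sequence with common difference d = -1.07.
Next term = -0.65 + -1.07 = -1.72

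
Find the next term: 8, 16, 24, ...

Differences: 16 - 8 = 8
This is an arithmetic sequence with common difference d = 8.
Next term = 24 + 8 = 32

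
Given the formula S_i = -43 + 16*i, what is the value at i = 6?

S_6 = -43 + 16*6 = -43 + 96 = 53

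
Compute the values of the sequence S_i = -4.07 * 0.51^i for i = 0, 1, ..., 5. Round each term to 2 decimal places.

This is a geometric sequence.
i=0: S_0 = -4.07 * 0.51^0 = -4.07
i=1: S_1 = -4.07 * 0.51^1 ≈ -2.08
i=2: S_2 = -4.07 * 0.51^2 ≈ -1.06
i=3: S_3 = -4.07 * 0.51^3 ≈ -0.54
i=4: S_4 = -4.07 * 0.51^4 ≈ -0.28
i=5: S_5 = -4.07 * 0.51^5 ≈ -0.14
The first 6 terms are: [-4.07, -2.08, -1.06, -0.54, -0.28, -0.14]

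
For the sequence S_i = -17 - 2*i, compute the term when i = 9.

S_9 = -17 + -2*9 = -17 + -18 = -35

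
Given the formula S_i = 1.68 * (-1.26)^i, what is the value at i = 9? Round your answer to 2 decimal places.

S_9 = 1.68 * (-1.26)^9 ≈ 1.68 * -8.0045 ≈ -13.45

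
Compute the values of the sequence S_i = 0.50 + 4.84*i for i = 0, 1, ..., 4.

This is an arithmetic sequence.
i=0: S_0 = 0.5 + 4.84*0 = 0.5
i=1: S_1 = 0.5 + 4.84*1 = 5.34
i=2: S_2 = 0.5 + 4.84*2 = 10.18
i=3: S_3 = 0.5 + 4.84*3 = 15.02
i=4: S_4 = 0.5 + 4.84*4 = 19.86
The first 5 terms are: [0.5, 5.34, 10.18, 15.02, 19.86]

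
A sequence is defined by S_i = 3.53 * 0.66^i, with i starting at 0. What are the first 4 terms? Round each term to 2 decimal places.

This is a geometric sequence.
i=0: S_0 = 3.53 * 0.66^0 = 3.53
i=1: S_1 = 3.53 * 0.66^1 ≈ 2.33
i=2: S_2 = 3.53 * 0.66^2 ≈ 1.54
i=3: S_3 = 3.53 * 0.66^3 ≈ 1.01
The first 4 terms are: [3.53, 2.33, 1.54, 1.01]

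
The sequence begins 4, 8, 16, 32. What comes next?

Ratios: 8 / 4 = 2.0
This is a geometric sequence with common ratio r = 2.
Next term = 32 * 2 = 64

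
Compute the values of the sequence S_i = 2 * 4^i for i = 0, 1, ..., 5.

This is a geometric sequence.
i=0: S_0 = 2 * 4^0 = 2
i=1: S_1 = 2 * 4^1 = 8
i=2: S_2 = 2 * 4^2 = 32
i=3: S_3 = 2 * 4^3 = 128
i=4: S_4 = 2 * 4^4 = 512
i=5: S_5 = 2 * 4^5 = 2048
The first 6 terms are: [2, 8, 32, 128, 512, 2048]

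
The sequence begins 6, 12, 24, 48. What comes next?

Ratios: 12 / 6 = 2.0
This is a geometric sequence with common ratio r = 2.
Next term = 48 * 2 = 96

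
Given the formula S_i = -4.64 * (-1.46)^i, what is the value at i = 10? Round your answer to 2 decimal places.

S_10 = -4.64 * (-1.46)^10 ≈ -4.64 * 44.0077 ≈ -204.2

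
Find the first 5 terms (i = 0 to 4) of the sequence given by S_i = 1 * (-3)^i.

This is a geometric sequence.
i=0: S_0 = 1 * (-3)^0 = 1
i=1: S_1 = 1 * (-3)^1 = -3
i=2: S_2 = 1 * (-3)^2 = 9
i=3: S_3 = 1 * (-3)^3 = -27
i=4: S_4 = 1 * (-3)^4 = 81
The first 5 terms are: [1, -3, 9, -27, 81]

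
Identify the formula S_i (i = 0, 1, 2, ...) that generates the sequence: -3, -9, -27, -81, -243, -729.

Check ratios: -9 / -3 = 3.0
Common ratio r = 3.
First term a = -3.
Formula: S_i = -3 * 3^i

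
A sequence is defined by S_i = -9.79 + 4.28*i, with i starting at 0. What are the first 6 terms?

This is an arithmetic sequence.
i=0: S_0 = -9.79 + 4.28*0 = -9.79
i=1: S_1 = -9.79 + 4.28*1 = -5.51
i=2: S_2 = -9.79 + 4.28*2 = -1.23
i=3: S_3 = -9.79 + 4.28*3 = 3.05
i=4: S_4 = -9.79 + 4.28*4 = 7.33
i=5: S_5 = -9.79 + 4.28*5 = 11.61
The first 6 terms are: [-9.79, -5.51, -1.23, 3.05, 7.33, 11.61]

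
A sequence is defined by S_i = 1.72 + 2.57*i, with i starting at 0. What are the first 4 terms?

This is an arithmetic sequence.
i=0: S_0 = 1.72 + 2.57*0 = 1.72
i=1: S_1 = 1.72 + 2.57*1 = 4.29
i=2: S_2 = 1.72 + 2.57*2 = 6.86
i=3: S_3 = 1.72 + 2.57*3 = 9.43
The first 4 terms are: [1.72, 4.29, 6.86, 9.43]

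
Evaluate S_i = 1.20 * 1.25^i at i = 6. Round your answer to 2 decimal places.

S_6 = 1.2 * 1.25^6 ≈ 1.2 * 3.8147 ≈ 4.58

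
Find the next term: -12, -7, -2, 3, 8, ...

Differences: -7 - -12 = 5
This is an arithmetic sequence with common difference d = 5.
Next term = 8 + 5 = 13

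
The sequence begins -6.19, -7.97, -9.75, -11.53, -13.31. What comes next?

Differences: -7.97 - -6.19 = -1.78
This is an arithmetic sequence with common difference d = -1.78.
Next term = -13.31 + -1.78 = -15.09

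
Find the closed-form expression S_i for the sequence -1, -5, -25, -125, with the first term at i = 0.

Check ratios: -5 / -1 = 5.0
Common ratio r = 5.
First term a = -1.
Formula: S_i = -1 * 5^i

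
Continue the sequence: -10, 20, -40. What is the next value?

Ratios: 20 / -10 = -2.0
This is a geometric sequence with common ratio r = -2.
Next term = -40 * -2 = 80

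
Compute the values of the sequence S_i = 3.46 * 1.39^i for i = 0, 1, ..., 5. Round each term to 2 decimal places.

This is a geometric sequence.
i=0: S_0 = 3.46 * 1.39^0 = 3.46
i=1: S_1 = 3.46 * 1.39^1 ≈ 4.81
i=2: S_2 = 3.46 * 1.39^2 ≈ 6.69
i=3: S_3 = 3.46 * 1.39^3 ≈ 9.29
i=4: S_4 = 3.46 * 1.39^4 ≈ 12.92
i=5: S_5 = 3.46 * 1.39^5 ≈ 17.95
The first 6 terms are: [3.46, 4.81, 6.69, 9.29, 12.92, 17.95]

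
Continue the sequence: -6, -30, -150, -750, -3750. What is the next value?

Ratios: -30 / -6 = 5.0
This is a geometric sequence with common ratio r = 5.
Next term = -3750 * 5 = -18750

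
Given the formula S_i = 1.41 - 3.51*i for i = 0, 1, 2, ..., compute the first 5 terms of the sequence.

This is an arithmetic sequence.
i=0: S_0 = 1.41 + -3.51*0 = 1.41
i=1: S_1 = 1.41 + -3.51*1 = -2.1
i=2: S_2 = 1.41 + -3.51*2 = -5.61
i=3: S_3 = 1.41 + -3.51*3 = -9.12
i=4: S_4 = 1.41 + -3.51*4 = -12.63
The first 5 terms are: [1.41, -2.1, -5.61, -9.12, -12.63]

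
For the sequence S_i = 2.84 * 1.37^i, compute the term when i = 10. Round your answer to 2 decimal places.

S_10 = 2.84 * 1.37^10 ≈ 2.84 * 23.2919 ≈ 66.15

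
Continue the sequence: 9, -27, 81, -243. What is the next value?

Ratios: -27 / 9 = -3.0
This is a geometric sequence with common ratio r = -3.
Next term = -243 * -3 = 729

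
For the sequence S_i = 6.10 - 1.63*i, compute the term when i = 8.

S_8 = 6.1 + -1.63*8 = 6.1 + -13.04 = -6.94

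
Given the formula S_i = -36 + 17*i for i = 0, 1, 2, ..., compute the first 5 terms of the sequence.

This is an arithmetic sequence.
i=0: S_0 = -36 + 17*0 = -36
i=1: S_1 = -36 + 17*1 = -19
i=2: S_2 = -36 + 17*2 = -2
i=3: S_3 = -36 + 17*3 = 15
i=4: S_4 = -36 + 17*4 = 32
The first 5 terms are: [-36, -19, -2, 15, 32]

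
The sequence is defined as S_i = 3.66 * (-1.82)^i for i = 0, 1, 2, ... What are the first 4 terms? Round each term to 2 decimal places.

This is a geometric sequence.
i=0: S_0 = 3.66 * (-1.82)^0 = 3.66
i=1: S_1 = 3.66 * (-1.82)^1 ≈ -6.66
i=2: S_2 = 3.66 * (-1.82)^2 ≈ 12.12
i=3: S_3 = 3.66 * (-1.82)^3 ≈ -22.06
The first 4 terms are: [3.66, -6.66, 12.12, -22.06]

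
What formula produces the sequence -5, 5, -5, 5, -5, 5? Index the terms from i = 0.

Check ratios: 5 / -5 = -1.0
Common ratio r = -1.
First term a = -5.
Formula: S_i = -5 * (-1)^i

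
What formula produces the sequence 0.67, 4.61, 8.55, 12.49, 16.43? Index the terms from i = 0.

Check differences: 4.61 - 0.67 = 3.94
8.55 - 4.61 = 3.94
Common difference d = 3.94.
First term a = 0.67.
Formula: S_i = 0.67 + 3.94*i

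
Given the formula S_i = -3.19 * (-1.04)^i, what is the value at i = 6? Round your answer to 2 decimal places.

S_6 = -3.19 * (-1.04)^6 ≈ -3.19 * 1.2653 ≈ -4.04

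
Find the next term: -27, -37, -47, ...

Differences: -37 - -27 = -10
This is an arithmetic sequence with common difference d = -10.
Next term = -47 + -10 = -57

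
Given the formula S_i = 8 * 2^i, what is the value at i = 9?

S_9 = 8 * 2^9 = 8 * 512 = 4096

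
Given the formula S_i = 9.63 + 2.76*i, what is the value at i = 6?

S_6 = 9.63 + 2.76*6 = 9.63 + 16.56 = 26.19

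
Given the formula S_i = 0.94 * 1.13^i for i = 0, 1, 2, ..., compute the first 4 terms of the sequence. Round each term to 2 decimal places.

This is a geometric sequence.
i=0: S_0 = 0.94 * 1.13^0 = 0.94
i=1: S_1 = 0.94 * 1.13^1 ≈ 1.06
i=2: S_2 = 0.94 * 1.13^2 ≈ 1.2
i=3: S_3 = 0.94 * 1.13^3 ≈ 1.36
The first 4 terms are: [0.94, 1.06, 1.2, 1.36]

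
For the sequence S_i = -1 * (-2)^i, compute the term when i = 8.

S_8 = -1 * (-2)^8 = -1 * 256 = -256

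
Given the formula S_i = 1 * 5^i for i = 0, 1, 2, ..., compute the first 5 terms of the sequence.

This is a geometric sequence.
i=0: S_0 = 1 * 5^0 = 1
i=1: S_1 = 1 * 5^1 = 5
i=2: S_2 = 1 * 5^2 = 25
i=3: S_3 = 1 * 5^3 = 125
i=4: S_4 = 1 * 5^4 = 625
The first 5 terms are: [1, 5, 25, 125, 625]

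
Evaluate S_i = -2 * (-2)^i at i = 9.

S_9 = -2 * (-2)^9 = -2 * -512 = 1024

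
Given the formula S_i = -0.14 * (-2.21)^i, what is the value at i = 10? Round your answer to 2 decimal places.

S_10 = -0.14 * (-2.21)^10 ≈ -0.14 * 2779.2188 ≈ -389.09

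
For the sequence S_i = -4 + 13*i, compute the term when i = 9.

S_9 = -4 + 13*9 = -4 + 117 = 113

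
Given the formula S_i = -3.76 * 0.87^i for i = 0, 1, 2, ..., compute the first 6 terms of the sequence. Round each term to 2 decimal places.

This is a geometric sequence.
i=0: S_0 = -3.76 * 0.87^0 = -3.76
i=1: S_1 = -3.76 * 0.87^1 ≈ -3.27
i=2: S_2 = -3.76 * 0.87^2 ≈ -2.85
i=3: S_3 = -3.76 * 0.87^3 ≈ -2.48
i=4: S_4 = -3.76 * 0.87^4 ≈ -2.15
i=5: S_5 = -3.76 * 0.87^5 ≈ -1.87
The first 6 terms are: [-3.76, -3.27, -2.85, -2.48, -2.15, -1.87]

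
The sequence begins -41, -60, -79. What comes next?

Differences: -60 - -41 = -19
This is an arithmetic sequence with common difference d = -19.
Next term = -79 + -19 = -98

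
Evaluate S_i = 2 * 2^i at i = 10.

S_10 = 2 * 2^10 = 2 * 1024 = 2048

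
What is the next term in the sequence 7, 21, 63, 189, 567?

Ratios: 21 / 7 = 3.0
This is a geometric sequence with common ratio r = 3.
Next term = 567 * 3 = 1701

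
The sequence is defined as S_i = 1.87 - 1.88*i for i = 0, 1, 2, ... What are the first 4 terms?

This is an arithmetic sequence.
i=0: S_0 = 1.87 + -1.88*0 = 1.87
i=1: S_1 = 1.87 + -1.88*1 = -0.01
i=2: S_2 = 1.87 + -1.88*2 = -1.89
i=3: S_3 = 1.87 + -1.88*3 = -3.77
The first 4 terms are: [1.87, -0.01, -1.89, -3.77]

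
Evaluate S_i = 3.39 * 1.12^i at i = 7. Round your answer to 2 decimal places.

S_7 = 3.39 * 1.12^7 ≈ 3.39 * 2.2107 ≈ 7.49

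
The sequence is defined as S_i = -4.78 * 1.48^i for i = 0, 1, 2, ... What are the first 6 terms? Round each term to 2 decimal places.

This is a geometric sequence.
i=0: S_0 = -4.78 * 1.48^0 = -4.78
i=1: S_1 = -4.78 * 1.48^1 ≈ -7.07
i=2: S_2 = -4.78 * 1.48^2 ≈ -10.47
i=3: S_3 = -4.78 * 1.48^3 ≈ -15.5
i=4: S_4 = -4.78 * 1.48^4 ≈ -22.93
i=5: S_5 = -4.78 * 1.48^5 ≈ -33.94
The first 6 terms are: [-4.78, -7.07, -10.47, -15.5, -22.93, -33.94]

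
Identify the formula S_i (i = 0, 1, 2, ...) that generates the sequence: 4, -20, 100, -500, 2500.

Check ratios: -20 / 4 = -5.0
Common ratio r = -5.
First term a = 4.
Formula: S_i = 4 * (-5)^i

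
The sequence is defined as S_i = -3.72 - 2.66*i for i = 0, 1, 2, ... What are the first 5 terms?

This is an arithmetic sequence.
i=0: S_0 = -3.72 + -2.66*0 = -3.72
i=1: S_1 = -3.72 + -2.66*1 = -6.38
i=2: S_2 = -3.72 + -2.66*2 = -9.04
i=3: S_3 = -3.72 + -2.66*3 = -11.7
i=4: S_4 = -3.72 + -2.66*4 = -14.36
The first 5 terms are: [-3.72, -6.38, -9.04, -11.7, -14.36]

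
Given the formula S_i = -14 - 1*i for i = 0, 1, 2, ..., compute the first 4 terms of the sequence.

This is an arithmetic sequence.
i=0: S_0 = -14 + -1*0 = -14
i=1: S_1 = -14 + -1*1 = -15
i=2: S_2 = -14 + -1*2 = -16
i=3: S_3 = -14 + -1*3 = -17
The first 4 terms are: [-14, -15, -16, -17]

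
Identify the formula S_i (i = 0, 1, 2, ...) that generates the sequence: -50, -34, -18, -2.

Check differences: -34 - -50 = 16
-18 - -34 = 16
Common difference d = 16.
First term a = -50.
Formula: S_i = -50 + 16*i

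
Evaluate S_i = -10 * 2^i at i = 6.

S_6 = -10 * 2^6 = -10 * 64 = -640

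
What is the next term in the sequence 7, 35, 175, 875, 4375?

Ratios: 35 / 7 = 5.0
This is a geometric sequence with common ratio r = 5.
Next term = 4375 * 5 = 21875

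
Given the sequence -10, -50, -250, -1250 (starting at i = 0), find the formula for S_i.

Check ratios: -50 / -10 = 5.0
Common ratio r = 5.
First term a = -10.
Formula: S_i = -10 * 5^i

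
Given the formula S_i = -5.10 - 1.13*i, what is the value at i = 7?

S_7 = -5.1 + -1.13*7 = -5.1 + -7.91 = -13.01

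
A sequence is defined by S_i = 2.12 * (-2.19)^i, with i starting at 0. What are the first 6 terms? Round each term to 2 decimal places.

This is a geometric sequence.
i=0: S_0 = 2.12 * (-2.19)^0 = 2.12
i=1: S_1 = 2.12 * (-2.19)^1 ≈ -4.64
i=2: S_2 = 2.12 * (-2.19)^2 ≈ 10.17
i=3: S_3 = 2.12 * (-2.19)^3 ≈ -22.27
i=4: S_4 = 2.12 * (-2.19)^4 ≈ 48.77
i=5: S_5 = 2.12 * (-2.19)^5 ≈ -106.8
The first 6 terms are: [2.12, -4.64, 10.17, -22.27, 48.77, -106.8]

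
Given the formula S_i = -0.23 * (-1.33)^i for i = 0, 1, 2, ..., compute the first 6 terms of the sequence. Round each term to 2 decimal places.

This is a geometric sequence.
i=0: S_0 = -0.23 * (-1.33)^0 = -0.23
i=1: S_1 = -0.23 * (-1.33)^1 ≈ 0.31
i=2: S_2 = -0.23 * (-1.33)^2 ≈ -0.41
i=3: S_3 = -0.23 * (-1.33)^3 ≈ 0.54
i=4: S_4 = -0.23 * (-1.33)^4 ≈ -0.72
i=5: S_5 = -0.23 * (-1.33)^5 ≈ 0.96
The first 6 terms are: [-0.23, 0.31, -0.41, 0.54, -0.72, 0.96]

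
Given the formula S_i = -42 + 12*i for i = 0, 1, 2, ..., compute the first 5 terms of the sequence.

This is an arithmetic sequence.
i=0: S_0 = -42 + 12*0 = -42
i=1: S_1 = -42 + 12*1 = -30
i=2: S_2 = -42 + 12*2 = -18
i=3: S_3 = -42 + 12*3 = -6
i=4: S_4 = -42 + 12*4 = 6
The first 5 terms are: [-42, -30, -18, -6, 6]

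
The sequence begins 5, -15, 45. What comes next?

Ratios: -15 / 5 = -3.0
This is a geometric sequence with common ratio r = -3.
Next term = 45 * -3 = -135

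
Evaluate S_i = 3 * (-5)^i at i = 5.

S_5 = 3 * (-5)^5 = 3 * -3125 = -9375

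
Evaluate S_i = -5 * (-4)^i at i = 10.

S_10 = -5 * (-4)^10 = -5 * 1048576 = -5242880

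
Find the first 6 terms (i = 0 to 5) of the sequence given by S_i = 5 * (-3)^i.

This is a geometric sequence.
i=0: S_0 = 5 * (-3)^0 = 5
i=1: S_1 = 5 * (-3)^1 = -15
i=2: S_2 = 5 * (-3)^2 = 45
i=3: S_3 = 5 * (-3)^3 = -135
i=4: S_4 = 5 * (-3)^4 = 405
i=5: S_5 = 5 * (-3)^5 = -1215
The first 6 terms are: [5, -15, 45, -135, 405, -1215]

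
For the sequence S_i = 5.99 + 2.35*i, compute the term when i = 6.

S_6 = 5.99 + 2.35*6 = 5.99 + 14.1 = 20.09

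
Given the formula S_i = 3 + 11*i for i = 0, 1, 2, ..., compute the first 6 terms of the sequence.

This is an arithmetic sequence.
i=0: S_0 = 3 + 11*0 = 3
i=1: S_1 = 3 + 11*1 = 14
i=2: S_2 = 3 + 11*2 = 25
i=3: S_3 = 3 + 11*3 = 36
i=4: S_4 = 3 + 11*4 = 47
i=5: S_5 = 3 + 11*5 = 58
The first 6 terms are: [3, 14, 25, 36, 47, 58]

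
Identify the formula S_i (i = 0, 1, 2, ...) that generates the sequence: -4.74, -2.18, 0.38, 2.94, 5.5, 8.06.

Check differences: -2.18 - -4.74 = 2.56
0.38 - -2.18 = 2.56
Common difference d = 2.56.
First term a = -4.74.
Formula: S_i = -4.74 + 2.56*i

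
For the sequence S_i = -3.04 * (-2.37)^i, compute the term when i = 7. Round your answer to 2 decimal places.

S_7 = -3.04 * (-2.37)^7 ≈ -3.04 * -419.9895 ≈ 1276.77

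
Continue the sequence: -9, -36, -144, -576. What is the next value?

Ratios: -36 / -9 = 4.0
This is a geometric sequence with common ratio r = 4.
Next term = -576 * 4 = -2304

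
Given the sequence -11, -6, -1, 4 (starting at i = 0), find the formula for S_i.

Check differences: -6 - -11 = 5
-1 - -6 = 5
Common difference d = 5.
First term a = -11.
Formula: S_i = -11 + 5*i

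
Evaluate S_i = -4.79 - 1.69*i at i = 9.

S_9 = -4.79 + -1.69*9 = -4.79 + -15.21 = -20.0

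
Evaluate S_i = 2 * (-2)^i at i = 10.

S_10 = 2 * (-2)^10 = 2 * 1024 = 2048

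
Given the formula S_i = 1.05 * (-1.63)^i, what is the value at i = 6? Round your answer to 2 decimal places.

S_6 = 1.05 * (-1.63)^6 ≈ 1.05 * 18.7554 ≈ 19.69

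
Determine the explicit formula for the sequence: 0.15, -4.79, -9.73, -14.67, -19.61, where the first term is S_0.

Check differences: -4.79 - 0.15 = -4.94
-9.73 - -4.79 = -4.94
Common difference d = -4.94.
First term a = 0.15.
Formula: S_i = 0.15 - 4.94*i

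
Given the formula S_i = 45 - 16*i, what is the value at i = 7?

S_7 = 45 + -16*7 = 45 + -112 = -67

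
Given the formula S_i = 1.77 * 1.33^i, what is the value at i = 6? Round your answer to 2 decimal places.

S_6 = 1.77 * 1.33^6 ≈ 1.77 * 5.5349 ≈ 9.8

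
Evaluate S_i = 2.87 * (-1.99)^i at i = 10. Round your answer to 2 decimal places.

S_10 = 2.87 * (-1.99)^10 ≈ 2.87 * 973.9368 ≈ 2795.2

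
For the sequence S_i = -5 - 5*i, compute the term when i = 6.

S_6 = -5 + -5*6 = -5 + -30 = -35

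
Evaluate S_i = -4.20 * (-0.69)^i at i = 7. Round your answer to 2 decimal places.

S_7 = -4.2 * (-0.69)^7 ≈ -4.2 * -0.0745 ≈ 0.31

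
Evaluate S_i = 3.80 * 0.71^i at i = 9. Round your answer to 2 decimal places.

S_9 = 3.8 * 0.71^9 ≈ 3.8 * 0.0458 ≈ 0.17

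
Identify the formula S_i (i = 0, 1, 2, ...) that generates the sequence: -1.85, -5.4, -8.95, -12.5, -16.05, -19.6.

Check differences: -5.4 - -1.85 = -3.55
-8.95 - -5.4 = -3.55
Common difference d = -3.55.
First term a = -1.85.
Formula: S_i = -1.85 - 3.55*i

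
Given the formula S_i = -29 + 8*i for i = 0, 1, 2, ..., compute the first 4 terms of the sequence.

This is an arithmetic sequence.
i=0: S_0 = -29 + 8*0 = -29
i=1: S_1 = -29 + 8*1 = -21
i=2: S_2 = -29 + 8*2 = -13
i=3: S_3 = -29 + 8*3 = -5
The first 4 terms are: [-29, -21, -13, -5]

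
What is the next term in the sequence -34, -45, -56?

Differences: -45 - -34 = -11
This is an arithmetic sequence with common difference d = -11.
Next term = -56 + -11 = -67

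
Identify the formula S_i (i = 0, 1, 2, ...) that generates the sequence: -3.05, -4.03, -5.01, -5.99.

Check differences: -4.03 - -3.05 = -0.98
-5.01 - -4.03 = -0.98
Common difference d = -0.98.
First term a = -3.05.
Formula: S_i = -3.05 - 0.98*i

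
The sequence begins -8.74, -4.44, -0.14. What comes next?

Differences: -4.44 - -8.74 = 4.3
This is an arithmetic sequence with common difference d = 4.3.
Next term = -0.14 + 4.3 = 4.16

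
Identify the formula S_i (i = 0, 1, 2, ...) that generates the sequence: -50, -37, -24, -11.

Check differences: -37 - -50 = 13
-24 - -37 = 13
Common difference d = 13.
First term a = -50.
Formula: S_i = -50 + 13*i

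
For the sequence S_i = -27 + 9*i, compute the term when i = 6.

S_6 = -27 + 9*6 = -27 + 54 = 27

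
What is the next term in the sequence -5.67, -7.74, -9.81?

Differences: -7.74 - -5.67 = -2.07
This is an arithmetic sequence with common difference d = -2.07.
Next term = -9.81 + -2.07 = -11.88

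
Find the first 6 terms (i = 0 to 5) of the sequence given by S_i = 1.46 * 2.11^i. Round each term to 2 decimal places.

This is a geometric sequence.
i=0: S_0 = 1.46 * 2.11^0 = 1.46
i=1: S_1 = 1.46 * 2.11^1 ≈ 3.08
i=2: S_2 = 1.46 * 2.11^2 ≈ 6.5
i=3: S_3 = 1.46 * 2.11^3 ≈ 13.72
i=4: S_4 = 1.46 * 2.11^4 ≈ 28.94
i=5: S_5 = 1.46 * 2.11^5 ≈ 61.06
The first 6 terms are: [1.46, 3.08, 6.5, 13.72, 28.94, 61.06]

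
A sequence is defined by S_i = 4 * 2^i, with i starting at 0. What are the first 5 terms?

This is a geometric sequence.
i=0: S_0 = 4 * 2^0 = 4
i=1: S_1 = 4 * 2^1 = 8
i=2: S_2 = 4 * 2^2 = 16
i=3: S_3 = 4 * 2^3 = 32
i=4: S_4 = 4 * 2^4 = 64
The first 5 terms are: [4, 8, 16, 32, 64]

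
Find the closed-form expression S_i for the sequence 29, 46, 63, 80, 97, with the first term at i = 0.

Check differences: 46 - 29 = 17
63 - 46 = 17
Common difference d = 17.
First term a = 29.
Formula: S_i = 29 + 17*i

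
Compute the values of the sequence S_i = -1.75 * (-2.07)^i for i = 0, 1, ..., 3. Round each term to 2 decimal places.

This is a geometric sequence.
i=0: S_0 = -1.75 * (-2.07)^0 = -1.75
i=1: S_1 = -1.75 * (-2.07)^1 ≈ 3.62
i=2: S_2 = -1.75 * (-2.07)^2 ≈ -7.5
i=3: S_3 = -1.75 * (-2.07)^3 ≈ 15.52
The first 4 terms are: [-1.75, 3.62, -7.5, 15.52]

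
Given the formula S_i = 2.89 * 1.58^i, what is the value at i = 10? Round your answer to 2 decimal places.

S_10 = 2.89 * 1.58^10 ≈ 2.89 * 96.9551 ≈ 280.2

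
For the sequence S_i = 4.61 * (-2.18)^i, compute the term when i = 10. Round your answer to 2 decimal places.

S_10 = 4.61 * (-2.18)^10 ≈ 4.61 * 2424.1804 ≈ 11175.47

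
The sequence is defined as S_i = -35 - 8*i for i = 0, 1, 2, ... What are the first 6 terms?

This is an arithmetic sequence.
i=0: S_0 = -35 + -8*0 = -35
i=1: S_1 = -35 + -8*1 = -43
i=2: S_2 = -35 + -8*2 = -51
i=3: S_3 = -35 + -8*3 = -59
i=4: S_4 = -35 + -8*4 = -67
i=5: S_5 = -35 + -8*5 = -75
The first 6 terms are: [-35, -43, -51, -59, -67, -75]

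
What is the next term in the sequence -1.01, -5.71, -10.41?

Differences: -5.71 - -1.01 = -4.7
This is an arithmetic sequence with common difference d = -4.7.
Next term = -10.41 + -4.7 = -15.11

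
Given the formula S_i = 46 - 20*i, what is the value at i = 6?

S_6 = 46 + -20*6 = 46 + -120 = -74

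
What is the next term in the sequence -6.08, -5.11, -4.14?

Differences: -5.11 - -6.08 = 0.97
This is an arithmetic sequence with common difference d = 0.97.
Next term = -4.14 + 0.97 = -3.17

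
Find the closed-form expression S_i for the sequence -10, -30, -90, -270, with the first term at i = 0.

Check ratios: -30 / -10 = 3.0
Common ratio r = 3.
First term a = -10.
Formula: S_i = -10 * 3^i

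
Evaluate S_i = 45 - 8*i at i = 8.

S_8 = 45 + -8*8 = 45 + -64 = -19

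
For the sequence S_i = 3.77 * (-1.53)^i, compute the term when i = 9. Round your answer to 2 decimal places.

S_9 = 3.77 * (-1.53)^9 ≈ 3.77 * -45.9434 ≈ -173.21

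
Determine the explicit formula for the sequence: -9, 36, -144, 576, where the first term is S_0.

Check ratios: 36 / -9 = -4.0
Common ratio r = -4.
First term a = -9.
Formula: S_i = -9 * (-4)^i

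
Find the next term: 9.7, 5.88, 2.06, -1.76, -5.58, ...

Differences: 5.88 - 9.7 = -3.82
This is an arithmetic sequence with common difference d = -3.82.
Next term = -5.58 + -3.82 = -9.4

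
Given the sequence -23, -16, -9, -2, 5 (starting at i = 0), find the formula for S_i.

Check differences: -16 - -23 = 7
-9 - -16 = 7
Common difference d = 7.
First term a = -23.
Formula: S_i = -23 + 7*i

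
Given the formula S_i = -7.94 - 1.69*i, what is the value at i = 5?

S_5 = -7.94 + -1.69*5 = -7.94 + -8.45 = -16.39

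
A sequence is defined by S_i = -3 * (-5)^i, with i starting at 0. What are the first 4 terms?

This is a geometric sequence.
i=0: S_0 = -3 * (-5)^0 = -3
i=1: S_1 = -3 * (-5)^1 = 15
i=2: S_2 = -3 * (-5)^2 = -75
i=3: S_3 = -3 * (-5)^3 = 375
The first 4 terms are: [-3, 15, -75, 375]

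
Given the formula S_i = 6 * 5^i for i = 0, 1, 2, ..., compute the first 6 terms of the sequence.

This is a geometric sequence.
i=0: S_0 = 6 * 5^0 = 6
i=1: S_1 = 6 * 5^1 = 30
i=2: S_2 = 6 * 5^2 = 150
i=3: S_3 = 6 * 5^3 = 750
i=4: S_4 = 6 * 5^4 = 3750
i=5: S_5 = 6 * 5^5 = 18750
The first 6 terms are: [6, 30, 150, 750, 3750, 18750]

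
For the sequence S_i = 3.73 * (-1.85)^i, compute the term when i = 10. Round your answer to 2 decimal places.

S_10 = 3.73 * (-1.85)^10 ≈ 3.73 * 469.5883 ≈ 1751.56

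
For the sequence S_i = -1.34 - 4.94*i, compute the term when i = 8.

S_8 = -1.34 + -4.94*8 = -1.34 + -39.52 = -40.86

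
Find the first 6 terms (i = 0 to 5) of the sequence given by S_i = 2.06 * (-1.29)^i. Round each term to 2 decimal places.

This is a geometric sequence.
i=0: S_0 = 2.06 * (-1.29)^0 = 2.06
i=1: S_1 = 2.06 * (-1.29)^1 ≈ -2.66
i=2: S_2 = 2.06 * (-1.29)^2 ≈ 3.43
i=3: S_3 = 2.06 * (-1.29)^3 ≈ -4.42
i=4: S_4 = 2.06 * (-1.29)^4 ≈ 5.7
i=5: S_5 = 2.06 * (-1.29)^5 ≈ -7.36
The first 6 terms are: [2.06, -2.66, 3.43, -4.42, 5.7, -7.36]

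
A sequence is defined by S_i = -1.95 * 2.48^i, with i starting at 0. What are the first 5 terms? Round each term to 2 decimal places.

This is a geometric sequence.
i=0: S_0 = -1.95 * 2.48^0 = -1.95
i=1: S_1 = -1.95 * 2.48^1 ≈ -4.84
i=2: S_2 = -1.95 * 2.48^2 ≈ -11.99
i=3: S_3 = -1.95 * 2.48^3 ≈ -29.74
i=4: S_4 = -1.95 * 2.48^4 ≈ -73.76
The first 5 terms are: [-1.95, -4.84, -11.99, -29.74, -73.76]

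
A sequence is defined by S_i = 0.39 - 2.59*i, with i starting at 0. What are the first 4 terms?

This is an arithmetic sequence.
i=0: S_0 = 0.39 + -2.59*0 = 0.39
i=1: S_1 = 0.39 + -2.59*1 = -2.2
i=2: S_2 = 0.39 + -2.59*2 = -4.79
i=3: S_3 = 0.39 + -2.59*3 = -7.38
The first 4 terms are: [0.39, -2.2, -4.79, -7.38]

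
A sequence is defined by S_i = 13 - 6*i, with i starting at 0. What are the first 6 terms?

This is an arithmetic sequence.
i=0: S_0 = 13 + -6*0 = 13
i=1: S_1 = 13 + -6*1 = 7
i=2: S_2 = 13 + -6*2 = 1
i=3: S_3 = 13 + -6*3 = -5
i=4: S_4 = 13 + -6*4 = -11
i=5: S_5 = 13 + -6*5 = -17
The first 6 terms are: [13, 7, 1, -5, -11, -17]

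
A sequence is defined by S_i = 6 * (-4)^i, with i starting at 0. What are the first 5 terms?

This is a geometric sequence.
i=0: S_0 = 6 * (-4)^0 = 6
i=1: S_1 = 6 * (-4)^1 = -24
i=2: S_2 = 6 * (-4)^2 = 96
i=3: S_3 = 6 * (-4)^3 = -384
i=4: S_4 = 6 * (-4)^4 = 1536
The first 5 terms are: [6, -24, 96, -384, 1536]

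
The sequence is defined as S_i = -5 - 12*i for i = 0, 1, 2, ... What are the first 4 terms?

This is an arithmetic sequence.
i=0: S_0 = -5 + -12*0 = -5
i=1: S_1 = -5 + -12*1 = -17
i=2: S_2 = -5 + -12*2 = -29
i=3: S_3 = -5 + -12*3 = -41
The first 4 terms are: [-5, -17, -29, -41]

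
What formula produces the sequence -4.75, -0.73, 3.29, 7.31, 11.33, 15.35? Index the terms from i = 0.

Check differences: -0.73 - -4.75 = 4.02
3.29 - -0.73 = 4.02
Common difference d = 4.02.
First term a = -4.75.
Formula: S_i = -4.75 + 4.02*i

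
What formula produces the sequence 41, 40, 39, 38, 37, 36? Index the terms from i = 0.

Check differences: 40 - 41 = -1
39 - 40 = -1
Common difference d = -1.
First term a = 41.
Formula: S_i = 41 - 1*i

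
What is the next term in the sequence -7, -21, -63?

Ratios: -21 / -7 = 3.0
This is a geometric sequence with common ratio r = 3.
Next term = -63 * 3 = -189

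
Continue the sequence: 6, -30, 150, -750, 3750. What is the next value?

Ratios: -30 / 6 = -5.0
This is a geometric sequence with common ratio r = -5.
Next term = 3750 * -5 = -18750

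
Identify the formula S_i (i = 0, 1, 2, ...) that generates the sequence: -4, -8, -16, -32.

Check ratios: -8 / -4 = 2.0
Common ratio r = 2.
First term a = -4.
Formula: S_i = -4 * 2^i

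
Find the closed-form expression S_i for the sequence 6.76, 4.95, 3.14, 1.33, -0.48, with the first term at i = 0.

Check differences: 4.95 - 6.76 = -1.81
3.14 - 4.95 = -1.81
Common difference d = -1.81.
First term a = 6.76.
Formula: S_i = 6.76 - 1.81*i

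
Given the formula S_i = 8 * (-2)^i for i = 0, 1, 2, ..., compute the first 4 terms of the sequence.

This is a geometric sequence.
i=0: S_0 = 8 * (-2)^0 = 8
i=1: S_1 = 8 * (-2)^1 = -16
i=2: S_2 = 8 * (-2)^2 = 32
i=3: S_3 = 8 * (-2)^3 = -64
The first 4 terms are: [8, -16, 32, -64]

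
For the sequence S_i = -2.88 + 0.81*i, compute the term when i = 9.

S_9 = -2.88 + 0.81*9 = -2.88 + 7.29 = 4.41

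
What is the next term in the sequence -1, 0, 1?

Differences: 0 - -1 = 1
This is an arithmetic sequence with common difference d = 1.
Next term = 1 + 1 = 2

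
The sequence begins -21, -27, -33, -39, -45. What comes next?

Differences: -27 - -21 = -6
This is an arithmetic sequence with common difference d = -6.
Next term = -45 + -6 = -51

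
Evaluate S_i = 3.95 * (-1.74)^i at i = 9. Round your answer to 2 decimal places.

S_9 = 3.95 * (-1.74)^9 ≈ 3.95 * -146.1986 ≈ -577.48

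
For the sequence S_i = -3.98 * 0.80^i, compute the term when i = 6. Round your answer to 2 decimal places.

S_6 = -3.98 * 0.8^6 ≈ -3.98 * 0.2621 ≈ -1.04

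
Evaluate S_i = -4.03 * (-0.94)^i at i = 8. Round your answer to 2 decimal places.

S_8 = -4.03 * (-0.94)^8 ≈ -4.03 * 0.6096 ≈ -2.46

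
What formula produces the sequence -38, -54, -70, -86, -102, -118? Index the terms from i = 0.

Check differences: -54 - -38 = -16
-70 - -54 = -16
Common difference d = -16.
First term a = -38.
Formula: S_i = -38 - 16*i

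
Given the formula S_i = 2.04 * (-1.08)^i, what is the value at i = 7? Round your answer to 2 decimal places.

S_7 = 2.04 * (-1.08)^7 ≈ 2.04 * -1.7138 ≈ -3.5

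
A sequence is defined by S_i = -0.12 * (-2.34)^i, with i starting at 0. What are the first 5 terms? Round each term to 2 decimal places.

This is a geometric sequence.
i=0: S_0 = -0.12 * (-2.34)^0 = -0.12
i=1: S_1 = -0.12 * (-2.34)^1 ≈ 0.28
i=2: S_2 = -0.12 * (-2.34)^2 ≈ -0.66
i=3: S_3 = -0.12 * (-2.34)^3 ≈ 1.54
i=4: S_4 = -0.12 * (-2.34)^4 ≈ -3.6
The first 5 terms are: [-0.12, 0.28, -0.66, 1.54, -3.6]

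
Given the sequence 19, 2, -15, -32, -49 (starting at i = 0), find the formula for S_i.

Check differences: 2 - 19 = -17
-15 - 2 = -17
Common difference d = -17.
First term a = 19.
Formula: S_i = 19 - 17*i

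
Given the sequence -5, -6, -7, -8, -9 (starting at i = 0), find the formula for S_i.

Check differences: -6 - -5 = -1
-7 - -6 = -1
Common difference d = -1.
First term a = -5.
Formula: S_i = -5 - 1*i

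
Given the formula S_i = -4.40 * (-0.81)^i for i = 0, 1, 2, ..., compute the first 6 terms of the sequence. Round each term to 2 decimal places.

This is a geometric sequence.
i=0: S_0 = -4.4 * (-0.81)^0 = -4.4
i=1: S_1 = -4.4 * (-0.81)^1 ≈ 3.56
i=2: S_2 = -4.4 * (-0.81)^2 ≈ -2.89
i=3: S_3 = -4.4 * (-0.81)^3 ≈ 2.34
i=4: S_4 = -4.4 * (-0.81)^4 ≈ -1.89
i=5: S_5 = -4.4 * (-0.81)^5 ≈ 1.53
The first 6 terms are: [-4.4, 3.56, -2.89, 2.34, -1.89, 1.53]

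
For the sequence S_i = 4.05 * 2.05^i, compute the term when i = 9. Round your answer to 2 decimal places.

S_9 = 4.05 * 2.05^9 ≈ 4.05 * 639.4178 ≈ 2589.64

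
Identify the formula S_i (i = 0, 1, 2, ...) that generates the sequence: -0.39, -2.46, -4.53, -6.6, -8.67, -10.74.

Check differences: -2.46 - -0.39 = -2.07
-4.53 - -2.46 = -2.07
Common difference d = -2.07.
First term a = -0.39.
Formula: S_i = -0.39 - 2.07*i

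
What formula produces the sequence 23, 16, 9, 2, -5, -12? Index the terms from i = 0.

Check differences: 16 - 23 = -7
9 - 16 = -7
Common difference d = -7.
First term a = 23.
Formula: S_i = 23 - 7*i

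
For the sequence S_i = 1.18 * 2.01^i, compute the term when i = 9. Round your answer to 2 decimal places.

S_9 = 1.18 * 2.01^9 ≈ 1.18 * 535.5062 ≈ 631.9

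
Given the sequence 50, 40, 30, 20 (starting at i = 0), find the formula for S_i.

Check differences: 40 - 50 = -10
30 - 40 = -10
Common difference d = -10.
First term a = 50.
Formula: S_i = 50 - 10*i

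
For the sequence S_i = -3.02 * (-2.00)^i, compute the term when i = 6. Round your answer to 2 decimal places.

S_6 = -3.02 * (-2.0)^6 = -3.02 * 64 = -193.28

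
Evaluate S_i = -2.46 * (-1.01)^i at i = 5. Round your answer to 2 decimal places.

S_5 = -2.46 * (-1.01)^5 ≈ -2.46 * -1.051 ≈ 2.59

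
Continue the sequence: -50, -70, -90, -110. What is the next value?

Differences: -70 - -50 = -20
This is an arithmetic sequence with common difference d = -20.
Next term = -110 + -20 = -130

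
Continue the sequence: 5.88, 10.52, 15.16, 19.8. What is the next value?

Differences: 10.52 - 5.88 = 4.64
This is an arithmetic sequence with common difference d = 4.64.
Next term = 19.8 + 4.64 = 24.44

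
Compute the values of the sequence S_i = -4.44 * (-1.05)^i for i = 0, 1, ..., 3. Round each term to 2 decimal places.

This is a geometric sequence.
i=0: S_0 = -4.44 * (-1.05)^0 = -4.44
i=1: S_1 = -4.44 * (-1.05)^1 ≈ 4.66
i=2: S_2 = -4.44 * (-1.05)^2 ≈ -4.9
i=3: S_3 = -4.44 * (-1.05)^3 ≈ 5.14
The first 4 terms are: [-4.44, 4.66, -4.9, 5.14]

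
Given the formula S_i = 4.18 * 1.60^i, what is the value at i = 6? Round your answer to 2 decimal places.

S_6 = 4.18 * 1.6^6 ≈ 4.18 * 16.7772 ≈ 70.13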